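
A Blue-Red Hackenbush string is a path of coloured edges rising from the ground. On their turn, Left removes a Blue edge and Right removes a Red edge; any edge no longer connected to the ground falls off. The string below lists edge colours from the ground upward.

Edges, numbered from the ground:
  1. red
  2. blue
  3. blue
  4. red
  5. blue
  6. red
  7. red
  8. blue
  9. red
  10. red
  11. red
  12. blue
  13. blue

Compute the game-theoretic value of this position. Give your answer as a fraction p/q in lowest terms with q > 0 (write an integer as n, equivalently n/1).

G(r) = { ∅ | 0 } -> -1
G(rb) = { -1 | 0 } -> -1/2
G(rbb) = { -1, -1/2 | 0 } -> -1/4
G(rbbr) = { -1, -1/2 | -1/4, 0 } -> -3/8
G(rbbrb) = { -1, -1/2, -3/8 | -1/4, 0 } -> -5/16
G(rbbrbr) = { -1, -1/2, -3/8 | -5/16, -1/4, 0 } -> -11/32
G(rbbrbrr) = { -1, -1/2, -3/8 | -11/32, -5/16, -1/4, 0 } -> -23/64
G(rbbrbrrb) = { -1, -1/2, -3/8, -23/64 | -11/32, -5/16, -1/4, 0 } -> -45/128
G(rbbrbrrbr) = { -1, -1/2, -3/8, -23/64 | -45/128, -11/32, -5/16, -1/4, 0 } -> -91/256
G(rbbrbrrbrr) = { -1, -1/2, -3/8, -23/64 | -91/256, -45/128, -11/32, -5/16, -1/4, 0 } -> -183/512
G(rbbrbrrbrrr) = { -1, -1/2, -3/8, -23/64 | -183/512, -91/256, -45/128, -11/32, -5/16, -1/4, 0 } -> -367/1024
G(rbbrbrrbrrrb) = { -1, -1/2, -3/8, -23/64, -367/1024 | -183/512, -91/256, -45/128, -11/32, -5/16, -1/4, 0 } -> -733/2048
G(rbbrbrrbrrrbb) = { -1, -1/2, -3/8, -23/64, -367/1024, -733/2048 | -183/512, -91/256, -45/128, -11/32, -5/16, -1/4, 0 } -> -1465/4096

-1465/4096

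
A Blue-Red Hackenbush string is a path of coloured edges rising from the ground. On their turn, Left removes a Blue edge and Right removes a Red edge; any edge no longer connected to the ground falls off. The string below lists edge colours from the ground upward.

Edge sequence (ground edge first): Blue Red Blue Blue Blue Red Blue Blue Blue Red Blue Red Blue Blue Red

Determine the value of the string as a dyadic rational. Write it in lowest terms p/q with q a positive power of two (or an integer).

15277/16384

B: Left { 0 }, Right { ∅ } ⇒ simplest 1
BR: Left { 0 }, Right { 1 } ⇒ simplest 1/2
BRB: Left { 0,1/2 }, Right { 1 } ⇒ simplest 3/4
BRBB: Left { 0,1/2,3/4 }, Right { 1 } ⇒ simplest 7/8
BRBBB: Left { 0,1/2,3/4,7/8 }, Right { 1 } ⇒ simplest 15/16
BRBBBR: Left { 0,1/2,3/4,7/8 }, Right { 15/16,1 } ⇒ simplest 29/32
BRBBBRB: Left { 0,1/2,3/4,7/8,29/32 }, Right { 15/16,1 } ⇒ simplest 59/64
BRBBBRBB: Left { 0,1/2,3/4,7/8,29/32,59/64 }, Right { 15/16,1 } ⇒ simplest 119/128
BRBBBRBBB: Left { 0,1/2,3/4,7/8,29/32,59/64,119/128 }, Right { 15/16,1 } ⇒ simplest 239/256
BRBBBRBBBR: Left { 0,1/2,3/4,7/8,29/32,59/64,119/128 }, Right { 239/256,15/16,1 } ⇒ simplest 477/512
BRBBBRBBBRB: Left { 0,1/2,3/4,7/8,29/32,59/64,119/128,477/512 }, Right { 239/256,15/16,1 } ⇒ simplest 955/1024
BRBBBRBBBRBR: Left { 0,1/2,3/4,7/8,29/32,59/64,119/128,477/512 }, Right { 955/1024,239/256,15/16,1 } ⇒ simplest 1909/2048
BRBBBRBBBRBRB: Left { 0,1/2,3/4,7/8,29/32,59/64,119/128,477/512,1909/2048 }, Right { 955/1024,239/256,15/16,1 } ⇒ simplest 3819/4096
BRBBBRBBBRBRBB: Left { 0,1/2,3/4,7/8,29/32,59/64,119/128,477/512,1909/2048,3819/4096 }, Right { 955/1024,239/256,15/16,1 } ⇒ simplest 7639/8192
BRBBBRBBBRBRBBR: Left { 0,1/2,3/4,7/8,29/32,59/64,119/128,477/512,1909/2048,3819/4096 }, Right { 7639/8192,955/1024,239/256,15/16,1 } ⇒ simplest 15277/16384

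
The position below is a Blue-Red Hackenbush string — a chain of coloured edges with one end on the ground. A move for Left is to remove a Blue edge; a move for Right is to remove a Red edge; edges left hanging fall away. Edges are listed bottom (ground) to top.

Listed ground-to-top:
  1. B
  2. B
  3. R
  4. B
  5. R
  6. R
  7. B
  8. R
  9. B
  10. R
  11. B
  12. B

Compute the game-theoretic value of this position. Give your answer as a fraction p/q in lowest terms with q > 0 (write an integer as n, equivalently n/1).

Build val(s[:k]) for k = 1..12, string s = B B R B R R B R B R B B.
step 1: add B to get B; options L={ 0 } R={ (no moves) } → 1
step 2: add B to get BB; options L={ 0; 1 } R={ (no moves) } → 2
step 3: add R to get BBR; options L={ 0; 1 } R={ 2 } → 3/2
step 4: add B to get BBRB; options L={ 0; 1; 3/2 } R={ 2 } → 7/4
step 5: add R to get BBRBR; options L={ 0; 1; 3/2 } R={ 7/4; 2 } → 13/8
step 6: add R to get BBRBRR; options L={ 0; 1; 3/2 } R={ 13/8; 7/4; 2 } → 25/16
step 7: add B to get BBRBRRB; options L={ 0; 1; 3/2; 25/16 } R={ 13/8; 7/4; 2 } → 51/32
step 8: add R to get BBRBRRBR; options L={ 0; 1; 3/2; 25/16 } R={ 51/32; 13/8; 7/4; 2 } → 101/64
step 9: add B to get BBRBRRBRB; options L={ 0; 1; 3/2; 25/16; 101/64 } R={ 51/32; 13/8; 7/4; 2 } → 203/128
step 10: add R to get BBRBRRBRBR; options L={ 0; 1; 3/2; 25/16; 101/64 } R={ 203/128; 51/32; 13/8; 7/4; 2 } → 405/256
step 11: add B to get BBRBRRBRBRB; options L={ 0; 1; 3/2; 25/16; 101/64; 405/256 } R={ 203/128; 51/32; 13/8; 7/4; 2 } → 811/512
step 12: add B to get BBRBRRBRBRBB; options L={ 0; 1; 3/2; 25/16; 101/64; 405/256; 811/512 } R={ 203/128; 51/32; 13/8; 7/4; 2 } → 1623/1024

1623/1024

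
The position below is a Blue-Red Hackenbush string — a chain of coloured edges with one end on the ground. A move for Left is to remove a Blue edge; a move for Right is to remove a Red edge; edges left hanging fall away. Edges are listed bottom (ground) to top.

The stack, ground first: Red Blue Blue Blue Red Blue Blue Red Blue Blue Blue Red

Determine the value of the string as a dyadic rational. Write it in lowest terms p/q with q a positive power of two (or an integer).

Recurse on prefixes of the 12-edge string Red Blue Blue Blue Red Blue Blue Red Blue Blue Blue Red:
R: Left { none }, Right { 0 } => simplest -1
RB: Left { -1 }, Right { 0 } => simplest -1/2
RBB: Left { -1 -1/2 }, Right { 0 } => simplest -1/4
RBBB: Left { -1 -1/2 -1/4 }, Right { 0 } => simplest -1/8
RBBBR: Left { -1 -1/2 -1/4 }, Right { -1/8 0 } => simplest -3/16
RBBBRB: Left { -1 -1/2 -1/4 -3/16 }, Right { -1/8 0 } => simplest -5/32
RBBBRBB: Left { -1 -1/2 -1/4 -3/16 -5/32 }, Right { -1/8 0 } => simplest -9/64
RBBBRBBR: Left { -1 -1/2 -1/4 -3/16 -5/32 }, Right { -9/64 -1/8 0 } => simplest -19/128
RBBBRBBRB: Left { -1 -1/2 -1/4 -3/16 -5/32 -19/128 }, Right { -9/64 -1/8 0 } => simplest -37/256
RBBBRBBRBB: Left { -1 -1/2 -1/4 -3/16 -5/32 -19/128 -37/256 }, Right { -9/64 -1/8 0 } => simplest -73/512
RBBBRBBRBBB: Left { -1 -1/2 -1/4 -3/16 -5/32 -19/128 -37/256 -73/512 }, Right { -9/64 -1/8 0 } => simplest -145/1024
RBBBRBBRBBBR: Left { -1 -1/2 -1/4 -3/16 -5/32 -19/128 -37/256 -73/512 }, Right { -145/1024 -9/64 -1/8 0 } => simplest -291/2048

-291/2048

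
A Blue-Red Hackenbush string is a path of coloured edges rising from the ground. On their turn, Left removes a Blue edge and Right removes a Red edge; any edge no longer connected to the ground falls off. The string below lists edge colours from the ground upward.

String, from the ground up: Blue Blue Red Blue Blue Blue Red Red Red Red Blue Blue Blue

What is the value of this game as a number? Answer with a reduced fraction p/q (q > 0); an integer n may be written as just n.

Prefix values for Blue Blue Red Blue Blue Blue Red Red Red Red Blue Blue Blue via {L|R} + simplicity:
B: Left { 0 }, Right {  } → simplest 1
BB: Left { 0 1 }, Right {  } → simplest 2
BBR: Left { 0 1 }, Right { 2 } → simplest 3/2
BBRB: Left { 0 1 3/2 }, Right { 2 } → simplest 7/4
BBRBB: Left { 0 1 3/2 7/4 }, Right { 2 } → simplest 15/8
BBRBBB: Left { 0 1 3/2 7/4 15/8 }, Right { 2 } → simplest 31/16
BBRBBBR: Left { 0 1 3/2 7/4 15/8 }, Right { 31/16 2 } → simplest 61/32
BBRBBBRR: Left { 0 1 3/2 7/4 15/8 }, Right { 61/32 31/16 2 } → simplest 121/64
BBRBBBRRR: Left { 0 1 3/2 7/4 15/8 }, Right { 121/64 61/32 31/16 2 } → simplest 241/128
BBRBBBRRRR: Left { 0 1 3/2 7/4 15/8 }, Right { 241/128 121/64 61/32 31/16 2 } → simplest 481/256
BBRBBBRRRRB: Left { 0 1 3/2 7/4 15/8 481/256 }, Right { 241/128 121/64 61/32 31/16 2 } → simplest 963/512
BBRBBBRRRRBB: Left { 0 1 3/2 7/4 15/8 481/256 963/512 }, Right { 241/128 121/64 61/32 31/16 2 } → simplest 1927/1024
BBRBBBRRRRBBB: Left { 0 1 3/2 7/4 15/8 481/256 963/512 1927/1024 }, Right { 241/128 121/64 61/32 31/16 2 } → simplest 3855/2048

3855/2048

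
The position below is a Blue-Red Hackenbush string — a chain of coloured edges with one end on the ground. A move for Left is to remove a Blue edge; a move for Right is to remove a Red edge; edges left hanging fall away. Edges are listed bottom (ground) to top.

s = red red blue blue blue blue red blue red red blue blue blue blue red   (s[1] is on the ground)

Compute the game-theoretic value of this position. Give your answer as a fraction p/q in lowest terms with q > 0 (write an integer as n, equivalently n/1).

v_1 [r]  L=[·]  R=[0]  so -1
v_2 [rr]  L=[·]  R=[-1 0]  so -2
v_3 [rrb]  L=[-2]  R=[-1 0]  so -3/2
v_4 [rrbb]  L=[-2 -3/2]  R=[-1 0]  so -5/4
v_5 [rrbbb]  L=[-2 -3/2 -5/4]  R=[-1 0]  so -9/8
v_6 [rrbbbb]  L=[-2 -3/2 -5/4 -9/8]  R=[-1 0]  so -17/16
v_7 [rrbbbbr]  L=[-2 -3/2 -5/4 -9/8]  R=[-17/16 -1 0]  so -35/32
v_8 [rrbbbbrb]  L=[-2 -3/2 -5/4 -9/8 -35/32]  R=[-17/16 -1 0]  so -69/64
v_9 [rrbbbbrbr]  L=[-2 -3/2 -5/4 -9/8 -35/32]  R=[-69/64 -17/16 -1 0]  so -139/128
v_10 [rrbbbbrbrr]  L=[-2 -3/2 -5/4 -9/8 -35/32]  R=[-139/128 -69/64 -17/16 -1 0]  so -279/256
v_11 [rrbbbbrbrrb]  L=[-2 -3/2 -5/4 -9/8 -35/32 -279/256]  R=[-139/128 -69/64 -17/16 -1 0]  so -557/512
v_12 [rrbbbbrbrrbb]  L=[-2 -3/2 -5/4 -9/8 -35/32 -279/256 -557/512]  R=[-139/128 -69/64 -17/16 -1 0]  so -1113/1024
v_13 [rrbbbbrbrrbbb]  L=[-2 -3/2 -5/4 -9/8 -35/32 -279/256 -557/512 -1113/1024]  R=[-139/128 -69/64 -17/16 -1 0]  so -2225/2048
v_14 [rrbbbbrbrrbbbb]  L=[-2 -3/2 -5/4 -9/8 -35/32 -279/256 -557/512 -1113/1024 -2225/2048]  R=[-139/128 -69/64 -17/16 -1 0]  so -4449/4096
v_15 [rrbbbbrbrrbbbbr]  L=[-2 -3/2 -5/4 -9/8 -35/32 -279/256 -557/512 -1113/1024 -2225/2048]  R=[-4449/4096 -139/128 -69/64 -17/16 -1 0]  so -8899/8192

-8899/8192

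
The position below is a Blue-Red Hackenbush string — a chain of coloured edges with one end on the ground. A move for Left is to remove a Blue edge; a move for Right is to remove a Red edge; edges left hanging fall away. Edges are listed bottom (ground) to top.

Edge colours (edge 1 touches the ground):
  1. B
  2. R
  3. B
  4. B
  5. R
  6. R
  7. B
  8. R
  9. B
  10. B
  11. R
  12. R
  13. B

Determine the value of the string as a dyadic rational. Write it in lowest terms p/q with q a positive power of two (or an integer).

3251/4096

1 of 13 · B · max L 0 · min R +∞ → 1
2 of 13 · BR · max L 0 · min R 1 → 1/2
3 of 13 · BRB · max L 1/2 · min R 1 → 3/4
4 of 13 · BRBB · max L 3/4 · min R 1 → 7/8
5 of 13 · BRBBR · max L 3/4 · min R 7/8 → 13/16
6 of 13 · BRBBRR · max L 3/4 · min R 13/16 → 25/32
7 of 13 · BRBBRRB · max L 25/32 · min R 13/16 → 51/64
8 of 13 · BRBBRRBR · max L 25/32 · min R 51/64 → 101/128
9 of 13 · BRBBRRBRB · max L 101/128 · min R 51/64 → 203/256
10 of 13 · BRBBRRBRBB · max L 203/256 · min R 51/64 → 407/512
11 of 13 · BRBBRRBRBBR · max L 203/256 · min R 407/512 → 813/1024
12 of 13 · BRBBRRBRBBRR · max L 203/256 · min R 813/1024 → 1625/2048
13 of 13 · BRBBRRBRBBRRB · max L 1625/2048 · min R 813/1024 → 3251/4096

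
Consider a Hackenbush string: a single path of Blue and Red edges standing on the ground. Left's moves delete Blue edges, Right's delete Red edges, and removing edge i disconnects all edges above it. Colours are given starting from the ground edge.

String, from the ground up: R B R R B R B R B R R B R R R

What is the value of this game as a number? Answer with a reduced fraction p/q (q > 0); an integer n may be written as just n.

-13679/16384

value(R) = { ∅ | 0 } = -1
value(RB) = { -1 | 0 } = -1/2
value(RBR) = { -1 | -1/2; 0 } = -3/4
value(RBRR) = { -1 | -3/4; -1/2; 0 } = -7/8
value(RBRRB) = { -1; -7/8 | -3/4; -1/2; 0 } = -13/16
value(RBRRBR) = { -1; -7/8 | -13/16; -3/4; -1/2; 0 } = -27/32
value(RBRRBRB) = { -1; -7/8; -27/32 | -13/16; -3/4; -1/2; 0 } = -53/64
value(RBRRBRBR) = { -1; -7/8; -27/32 | -53/64; -13/16; -3/4; -1/2; 0 } = -107/128
value(RBRRBRBRB) = { -1; -7/8; -27/32; -107/128 | -53/64; -13/16; -3/4; -1/2; 0 } = -213/256
value(RBRRBRBRBR) = { -1; -7/8; -27/32; -107/128 | -213/256; -53/64; -13/16; -3/4; -1/2; 0 } = -427/512
value(RBRRBRBRBRR) = { -1; -7/8; -27/32; -107/128 | -427/512; -213/256; -53/64; -13/16; -3/4; -1/2; 0 } = -855/1024
value(RBRRBRBRBRRB) = { -1; -7/8; -27/32; -107/128; -855/1024 | -427/512; -213/256; -53/64; -13/16; -3/4; -1/2; 0 } = -1709/2048
value(RBRRBRBRBRRBR) = { -1; -7/8; -27/32; -107/128; -855/1024 | -1709/2048; -427/512; -213/256; -53/64; -13/16; -3/4; -1/2; 0 } = -3419/4096
value(RBRRBRBRBRRBRR) = { -1; -7/8; -27/32; -107/128; -855/1024 | -3419/4096; -1709/2048; -427/512; -213/256; -53/64; -13/16; -3/4; -1/2; 0 } = -6839/8192
value(RBRRBRBRBRRBRRR) = { -1; -7/8; -27/32; -107/128; -855/1024 | -6839/8192; -3419/4096; -1709/2048; -427/512; -213/256; -53/64; -13/16; -3/4; -1/2; 0 } = -13679/16384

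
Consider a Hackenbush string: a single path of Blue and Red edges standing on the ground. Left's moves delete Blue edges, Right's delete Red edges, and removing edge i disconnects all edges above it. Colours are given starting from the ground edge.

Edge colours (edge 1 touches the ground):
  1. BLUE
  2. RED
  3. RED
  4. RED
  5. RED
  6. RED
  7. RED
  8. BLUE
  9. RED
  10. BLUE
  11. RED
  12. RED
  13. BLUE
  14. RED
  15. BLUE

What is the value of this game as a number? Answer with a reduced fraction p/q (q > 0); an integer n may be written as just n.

331/16384

1 of 15 · B · max L 0 · min R +∞ ⇒ 1
2 of 15 · BR · max L 0 · min R 1 ⇒ 1/2
3 of 15 · BRR · max L 0 · min R 1/2 ⇒ 1/4
4 of 15 · BRRR · max L 0 · min R 1/4 ⇒ 1/8
5 of 15 · BRRRR · max L 0 · min R 1/8 ⇒ 1/16
6 of 15 · BRRRRR · max L 0 · min R 1/16 ⇒ 1/32
7 of 15 · BRRRRRR · max L 0 · min R 1/32 ⇒ 1/64
8 of 15 · BRRRRRRB · max L 1/64 · min R 1/32 ⇒ 3/128
9 of 15 · BRRRRRRBR · max L 1/64 · min R 3/128 ⇒ 5/256
10 of 15 · BRRRRRRBRB · max L 5/256 · min R 3/128 ⇒ 11/512
11 of 15 · BRRRRRRBRBR · max L 5/256 · min R 11/512 ⇒ 21/1024
12 of 15 · BRRRRRRBRBRR · max L 5/256 · min R 21/1024 ⇒ 41/2048
13 of 15 · BRRRRRRBRBRRB · max L 41/2048 · min R 21/1024 ⇒ 83/4096
14 of 15 · BRRRRRRBRBRRBR · max L 41/2048 · min R 83/4096 ⇒ 165/8192
15 of 15 · BRRRRRRBRBRRBRB · max L 165/8192 · min R 83/4096 ⇒ 331/16384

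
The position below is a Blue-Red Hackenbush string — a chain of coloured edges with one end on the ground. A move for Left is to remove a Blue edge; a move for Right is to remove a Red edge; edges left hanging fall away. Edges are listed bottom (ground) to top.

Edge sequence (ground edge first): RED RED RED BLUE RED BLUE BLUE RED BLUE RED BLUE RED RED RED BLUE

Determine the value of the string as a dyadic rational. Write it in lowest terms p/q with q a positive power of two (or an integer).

Recurse on prefixes of the 15-edge string RED RED RED BLUE RED BLUE BLUE RED BLUE RED BLUE RED RED RED BLUE:
edge 1 of 15 (RED): { · | 0 } -> -1
edge 2 of 15 (RED): { · | -1; 0 } -> -2
edge 3 of 15 (RED): { · | -2; -1; 0 } -> -3
edge 4 of 15 (BLUE): { -3 | -2; -1; 0 } -> -5/2
edge 5 of 15 (RED): { -3 | -5/2; -2; -1; 0 } -> -11/4
edge 6 of 15 (BLUE): { -3; -11/4 | -5/2; -2; -1; 0 } -> -21/8
edge 7 of 15 (BLUE): { -3; -11/4; -21/8 | -5/2; -2; -1; 0 } -> -41/16
edge 8 of 15 (RED): { -3; -11/4; -21/8 | -41/16; -5/2; -2; -1; 0 } -> -83/32
edge 9 of 15 (BLUE): { -3; -11/4; -21/8; -83/32 | -41/16; -5/2; -2; -1; 0 } -> -165/64
edge 10 of 15 (RED): { -3; -11/4; -21/8; -83/32 | -165/64; -41/16; -5/2; -2; -1; 0 } -> -331/128
edge 11 of 15 (BLUE): { -3; -11/4; -21/8; -83/32; -331/128 | -165/64; -41/16; -5/2; -2; -1; 0 } -> -661/256
edge 12 of 15 (RED): { -3; -11/4; -21/8; -83/32; -331/128 | -661/256; -165/64; -41/16; -5/2; -2; -1; 0 } -> -1323/512
edge 13 of 15 (RED): { -3; -11/4; -21/8; -83/32; -331/128 | -1323/512; -661/256; -165/64; -41/16; -5/2; -2; -1; 0 } -> -2647/1024
edge 14 of 15 (RED): { -3; -11/4; -21/8; -83/32; -331/128 | -2647/1024; -1323/512; -661/256; -165/64; -41/16; -5/2; -2; -1; 0 } -> -5295/2048
edge 15 of 15 (BLUE): { -3; -11/4; -21/8; -83/32; -331/128; -5295/2048 | -2647/1024; -1323/512; -661/256; -165/64; -41/16; -5/2; -2; -1; 0 } -> -10589/4096

-10589/4096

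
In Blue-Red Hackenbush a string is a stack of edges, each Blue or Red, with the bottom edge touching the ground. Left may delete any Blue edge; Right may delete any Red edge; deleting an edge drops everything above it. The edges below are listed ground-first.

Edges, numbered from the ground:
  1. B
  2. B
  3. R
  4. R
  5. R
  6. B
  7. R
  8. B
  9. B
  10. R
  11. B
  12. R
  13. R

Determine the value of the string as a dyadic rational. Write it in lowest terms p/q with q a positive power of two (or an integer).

step 1: add B to get B; options L={ 0 } R={ (no moves) } ⇒ 1
step 2: add B to get BB; options L={ 0,1 } R={ (no moves) } ⇒ 2
step 3: add R to get BBR; options L={ 0,1 } R={ 2 } ⇒ 3/2
step 4: add R to get BBRR; options L={ 0,1 } R={ 3/2,2 } ⇒ 5/4
step 5: add R to get BBRRR; options L={ 0,1 } R={ 5/4,3/2,2 } ⇒ 9/8
step 6: add B to get BBRRRB; options L={ 0,1,9/8 } R={ 5/4,3/2,2 } ⇒ 19/16
step 7: add R to get BBRRRBR; options L={ 0,1,9/8 } R={ 19/16,5/4,3/2,2 } ⇒ 37/32
step 8: add B to get BBRRRBRB; options L={ 0,1,9/8,37/32 } R={ 19/16,5/4,3/2,2 } ⇒ 75/64
step 9: add B to get BBRRRBRBB; options L={ 0,1,9/8,37/32,75/64 } R={ 19/16,5/4,3/2,2 } ⇒ 151/128
step 10: add R to get BBRRRBRBBR; options L={ 0,1,9/8,37/32,75/64 } R={ 151/128,19/16,5/4,3/2,2 } ⇒ 301/256
step 11: add B to get BBRRRBRBBRB; options L={ 0,1,9/8,37/32,75/64,301/256 } R={ 151/128,19/16,5/4,3/2,2 } ⇒ 603/512
step 12: add R to get BBRRRBRBBRBR; options L={ 0,1,9/8,37/32,75/64,301/256 } R={ 603/512,151/128,19/16,5/4,3/2,2 } ⇒ 1205/1024
step 13: add R to get BBRRRBRBBRBRR; options L={ 0,1,9/8,37/32,75/64,301/256 } R={ 1205/1024,603/512,151/128,19/16,5/4,3/2,2 } ⇒ 2409/2048

2409/2048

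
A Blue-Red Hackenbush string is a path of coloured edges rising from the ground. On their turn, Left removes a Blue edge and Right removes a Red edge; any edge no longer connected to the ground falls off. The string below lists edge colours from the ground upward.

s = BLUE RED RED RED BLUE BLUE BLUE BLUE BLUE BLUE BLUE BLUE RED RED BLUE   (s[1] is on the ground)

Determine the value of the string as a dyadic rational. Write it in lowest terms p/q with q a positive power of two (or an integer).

Prefix values for BLUE RED RED RED BLUE BLUE BLUE BLUE BLUE BLUE BLUE BLUE RED RED BLUE via {L|R} + simplicity:
step 1: add BLUE to get B; options L={ 0 } R={ ∅ } ⇒ 1
step 2: add RED to get BR; options L={ 0 } R={ 1 } ⇒ 1/2
step 3: add RED to get BRR; options L={ 0 } R={ 1/2; 1 } ⇒ 1/4
step 4: add RED to get BRRR; options L={ 0 } R={ 1/4; 1/2; 1 } ⇒ 1/8
step 5: add BLUE to get BRRRB; options L={ 0; 1/8 } R={ 1/4; 1/2; 1 } ⇒ 3/16
step 6: add BLUE to get BRRRBB; options L={ 0; 1/8; 3/16 } R={ 1/4; 1/2; 1 } ⇒ 7/32
step 7: add BLUE to get BRRRBBB; options L={ 0; 1/8; 3/16; 7/32 } R={ 1/4; 1/2; 1 } ⇒ 15/64
step 8: add BLUE to get BRRRBBBB; options L={ 0; 1/8; 3/16; 7/32; 15/64 } R={ 1/4; 1/2; 1 } ⇒ 31/128
step 9: add BLUE to get BRRRBBBBB; options L={ 0; 1/8; 3/16; 7/32; 15/64; 31/128 } R={ 1/4; 1/2; 1 } ⇒ 63/256
step 10: add BLUE to get BRRRBBBBBB; options L={ 0; 1/8; 3/16; 7/32; 15/64; 31/128; 63/256 } R={ 1/4; 1/2; 1 } ⇒ 127/512
step 11: add BLUE to get BRRRBBBBBBB; options L={ 0; 1/8; 3/16; 7/32; 15/64; 31/128; 63/256; 127/512 } R={ 1/4; 1/2; 1 } ⇒ 255/1024
step 12: add BLUE to get BRRRBBBBBBBB; options L={ 0; 1/8; 3/16; 7/32; 15/64; 31/128; 63/256; 127/512; 255/1024 } R={ 1/4; 1/2; 1 } ⇒ 511/2048
step 13: add RED to get BRRRBBBBBBBBR; options L={ 0; 1/8; 3/16; 7/32; 15/64; 31/128; 63/256; 127/512; 255/1024 } R={ 511/2048; 1/4; 1/2; 1 } ⇒ 1021/4096
step 14: add RED to get BRRRBBBBBBBBRR; options L={ 0; 1/8; 3/16; 7/32; 15/64; 31/128; 63/256; 127/512; 255/1024 } R={ 1021/4096; 511/2048; 1/4; 1/2; 1 } ⇒ 2041/8192
step 15: add BLUE to get BRRRBBBBBBBBRRB; options L={ 0; 1/8; 3/16; 7/32; 15/64; 31/128; 63/256; 127/512; 255/1024; 2041/8192 } R={ 1021/4096; 511/2048; 1/4; 1/2; 1 } ⇒ 4083/16384

4083/16384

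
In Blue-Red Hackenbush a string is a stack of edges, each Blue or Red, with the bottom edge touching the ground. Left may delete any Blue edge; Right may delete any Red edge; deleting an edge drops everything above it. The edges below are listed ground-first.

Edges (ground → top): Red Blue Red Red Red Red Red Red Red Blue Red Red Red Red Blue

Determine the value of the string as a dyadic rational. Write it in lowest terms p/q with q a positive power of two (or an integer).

1 of 15 · R · max L −∞ · min R 0 ⇒ -1
2 of 15 · RB · max L -1 · min R 0 ⇒ -1/2
3 of 15 · RBR · max L -1 · min R -1/2 ⇒ -3/4
4 of 15 · RBRR · max L -1 · min R -3/4 ⇒ -7/8
5 of 15 · RBRRR · max L -1 · min R -7/8 ⇒ -15/16
6 of 15 · RBRRRR · max L -1 · min R -15/16 ⇒ -31/32
7 of 15 · RBRRRRR · max L -1 · min R -31/32 ⇒ -63/64
8 of 15 · RBRRRRRR · max L -1 · min R -63/64 ⇒ -127/128
9 of 15 · RBRRRRRRR · max L -1 · min R -127/128 ⇒ -255/256
10 of 15 · RBRRRRRRRB · max L -255/256 · min R -127/128 ⇒ -509/512
11 of 15 · RBRRRRRRRBR · max L -255/256 · min R -509/512 ⇒ -1019/1024
12 of 15 · RBRRRRRRRBRR · max L -255/256 · min R -1019/1024 ⇒ -2039/2048
13 of 15 · RBRRRRRRRBRRR · max L -255/256 · min R -2039/2048 ⇒ -4079/4096
14 of 15 · RBRRRRRRRBRRRR · max L -255/256 · min R -4079/4096 ⇒ -8159/8192
15 of 15 · RBRRRRRRRBRRRRB · max L -8159/8192 · min R -4079/4096 ⇒ -16317/16384

-16317/16384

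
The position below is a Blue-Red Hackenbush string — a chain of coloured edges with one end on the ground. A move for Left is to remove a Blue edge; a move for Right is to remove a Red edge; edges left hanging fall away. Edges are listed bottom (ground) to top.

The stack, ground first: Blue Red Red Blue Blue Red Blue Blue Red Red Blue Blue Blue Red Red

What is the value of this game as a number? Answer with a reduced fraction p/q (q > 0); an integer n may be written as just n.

Prefix values for Blue Red Red Blue Blue Red Blue Blue Red Red Blue Blue Blue Red Red via {L|R} + simplicity:
step 1: add Blue to get B; options L={ 0 } R={ ∅ } gives 1
step 2: add Red to get BR; options L={ 0 } R={ 1 } gives 1/2
step 3: add Red to get BRR; options L={ 0 } R={ 1/2 1 } gives 1/4
step 4: add Blue to get BRRB; options L={ 0 1/4 } R={ 1/2 1 } gives 3/8
step 5: add Blue to get BRRBB; options L={ 0 1/4 3/8 } R={ 1/2 1 } gives 7/16
step 6: add Red to get BRRBBR; options L={ 0 1/4 3/8 } R={ 7/16 1/2 1 } gives 13/32
step 7: add Blue to get BRRBBRB; options L={ 0 1/4 3/8 13/32 } R={ 7/16 1/2 1 } gives 27/64
step 8: add Blue to get BRRBBRBB; options L={ 0 1/4 3/8 13/32 27/64 } R={ 7/16 1/2 1 } gives 55/128
step 9: add Red to get BRRBBRBBR; options L={ 0 1/4 3/8 13/32 27/64 } R={ 55/128 7/16 1/2 1 } gives 109/256
step 10: add Red to get BRRBBRBBRR; options L={ 0 1/4 3/8 13/32 27/64 } R={ 109/256 55/128 7/16 1/2 1 } gives 217/512
step 11: add Blue to get BRRBBRBBRRB; options L={ 0 1/4 3/8 13/32 27/64 217/512 } R={ 109/256 55/128 7/16 1/2 1 } gives 435/1024
step 12: add Blue to get BRRBBRBBRRBB; options L={ 0 1/4 3/8 13/32 27/64 217/512 435/1024 } R={ 109/256 55/128 7/16 1/2 1 } gives 871/2048
step 13: add Blue to get BRRBBRBBRRBBB; options L={ 0 1/4 3/8 13/32 27/64 217/512 435/1024 871/2048 } R={ 109/256 55/128 7/16 1/2 1 } gives 1743/4096
step 14: add Red to get BRRBBRBBRRBBBR; options L={ 0 1/4 3/8 13/32 27/64 217/512 435/1024 871/2048 } R={ 1743/4096 109/256 55/128 7/16 1/2 1 } gives 3485/8192
step 15: add Red to get BRRBBRBBRRBBBRR; options L={ 0 1/4 3/8 13/32 27/64 217/512 435/1024 871/2048 } R={ 3485/8192 1743/4096 109/256 55/128 7/16 1/2 1 } gives 6969/16384

6969/16384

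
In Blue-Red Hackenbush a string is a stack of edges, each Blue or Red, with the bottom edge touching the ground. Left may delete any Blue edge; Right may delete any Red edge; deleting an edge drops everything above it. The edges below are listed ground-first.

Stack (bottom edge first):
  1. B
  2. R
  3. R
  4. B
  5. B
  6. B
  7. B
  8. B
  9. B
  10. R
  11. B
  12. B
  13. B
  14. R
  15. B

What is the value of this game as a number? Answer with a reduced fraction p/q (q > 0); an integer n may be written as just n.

Build G(s[:k]) for k = 1..15, string s = B R R B B B B B B R B B B R B.
G_1 [B]  L=[0]  R=[]  = 1
G_2 [BR]  L=[0]  R=[1]  = 1/2
G_3 [BRR]  L=[0]  R=[1/2, 1]  = 1/4
G_4 [BRRB]  L=[0, 1/4]  R=[1/2, 1]  = 3/8
G_5 [BRRBB]  L=[0, 1/4, 3/8]  R=[1/2, 1]  = 7/16
G_6 [BRRBBB]  L=[0, 1/4, 3/8, 7/16]  R=[1/2, 1]  = 15/32
G_7 [BRRBBBB]  L=[0, 1/4, 3/8, 7/16, 15/32]  R=[1/2, 1]  = 31/64
G_8 [BRRBBBBB]  L=[0, 1/4, 3/8, 7/16, 15/32, 31/64]  R=[1/2, 1]  = 63/128
G_9 [BRRBBBBBB]  L=[0, 1/4, 3/8, 7/16, 15/32, 31/64, 63/128]  R=[1/2, 1]  = 127/256
G_10 [BRRBBBBBBR]  L=[0, 1/4, 3/8, 7/16, 15/32, 31/64, 63/128]  R=[127/256, 1/2, 1]  = 253/512
G_11 [BRRBBBBBBRB]  L=[0, 1/4, 3/8, 7/16, 15/32, 31/64, 63/128, 253/512]  R=[127/256, 1/2, 1]  = 507/1024
G_12 [BRRBBBBBBRBB]  L=[0, 1/4, 3/8, 7/16, 15/32, 31/64, 63/128, 253/512, 507/1024]  R=[127/256, 1/2, 1]  = 1015/2048
G_13 [BRRBBBBBBRBBB]  L=[0, 1/4, 3/8, 7/16, 15/32, 31/64, 63/128, 253/512, 507/1024, 1015/2048]  R=[127/256, 1/2, 1]  = 2031/4096
G_14 [BRRBBBBBBRBBBR]  L=[0, 1/4, 3/8, 7/16, 15/32, 31/64, 63/128, 253/512, 507/1024, 1015/2048]  R=[2031/4096, 127/256, 1/2, 1]  = 4061/8192
G_15 [BRRBBBBBBRBBBRB]  L=[0, 1/4, 3/8, 7/16, 15/32, 31/64, 63/128, 253/512, 507/1024, 1015/2048, 4061/8192]  R=[2031/4096, 127/256, 1/2, 1]  = 8123/16384

8123/16384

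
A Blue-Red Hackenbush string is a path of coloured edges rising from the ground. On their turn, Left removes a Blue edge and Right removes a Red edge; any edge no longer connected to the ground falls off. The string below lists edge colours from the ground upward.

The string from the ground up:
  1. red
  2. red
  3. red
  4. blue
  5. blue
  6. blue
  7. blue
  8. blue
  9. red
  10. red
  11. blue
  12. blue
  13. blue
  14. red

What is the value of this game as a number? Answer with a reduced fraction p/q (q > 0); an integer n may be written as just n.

step 1: add red to get r; options L={  } R={ 0 } — -1
step 2: add red to get rr; options L={  } R={ -1, 0 } — -2
step 3: add red to get rrr; options L={  } R={ -2, -1, 0 } — -3
step 4: add blue to get rrrb; options L={ -3 } R={ -2, -1, 0 } — -5/2
step 5: add blue to get rrrbb; options L={ -3, -5/2 } R={ -2, -1, 0 } — -9/4
step 6: add blue to get rrrbbb; options L={ -3, -5/2, -9/4 } R={ -2, -1, 0 } — -17/8
step 7: add blue to get rrrbbbb; options L={ -3, -5/2, -9/4, -17/8 } R={ -2, -1, 0 } — -33/16
step 8: add blue to get rrrbbbbb; options L={ -3, -5/2, -9/4, -17/8, -33/16 } R={ -2, -1, 0 } — -65/32
step 9: add red to get rrrbbbbbr; options L={ -3, -5/2, -9/4, -17/8, -33/16 } R={ -65/32, -2, -1, 0 } — -131/64
step 10: add red to get rrrbbbbbrr; options L={ -3, -5/2, -9/4, -17/8, -33/16 } R={ -131/64, -65/32, -2, -1, 0 } — -263/128
step 11: add blue to get rrrbbbbbrrb; options L={ -3, -5/2, -9/4, -17/8, -33/16, -263/128 } R={ -131/64, -65/32, -2, -1, 0 } — -525/256
step 12: add blue to get rrrbbbbbrrbb; options L={ -3, -5/2, -9/4, -17/8, -33/16, -263/128, -525/256 } R={ -131/64, -65/32, -2, -1, 0 } — -1049/512
step 13: add blue to get rrrbbbbbrrbbb; options L={ -3, -5/2, -9/4, -17/8, -33/16, -263/128, -525/256, -1049/512 } R={ -131/64, -65/32, -2, -1, 0 } — -2097/1024
step 14: add red to get rrrbbbbbrrbbbr; options L={ -3, -5/2, -9/4, -17/8, -33/16, -263/128, -525/256, -1049/512 } R={ -2097/1024, -131/64, -65/32, -2, -1, 0 } — -4195/2048

-4195/2048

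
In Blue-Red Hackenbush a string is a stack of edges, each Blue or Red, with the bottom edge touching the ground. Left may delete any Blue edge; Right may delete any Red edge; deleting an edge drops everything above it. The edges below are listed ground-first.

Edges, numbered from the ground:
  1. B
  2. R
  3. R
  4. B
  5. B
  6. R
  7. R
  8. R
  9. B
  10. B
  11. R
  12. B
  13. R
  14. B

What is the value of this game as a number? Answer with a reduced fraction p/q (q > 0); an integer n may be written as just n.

G_1 [B]  L=[0]  R=[(no moves)]  — 1
G_2 [BR]  L=[0]  R=[1]  — 1/2
G_3 [BRR]  L=[0]  R=[1/2,1]  — 1/4
G_4 [BRRB]  L=[0,1/4]  R=[1/2,1]  — 3/8
G_5 [BRRBB]  L=[0,1/4,3/8]  R=[1/2,1]  — 7/16
G_6 [BRRBBR]  L=[0,1/4,3/8]  R=[7/16,1/2,1]  — 13/32
G_7 [BRRBBRR]  L=[0,1/4,3/8]  R=[13/32,7/16,1/2,1]  — 25/64
G_8 [BRRBBRRR]  L=[0,1/4,3/8]  R=[25/64,13/32,7/16,1/2,1]  — 49/128
G_9 [BRRBBRRRB]  L=[0,1/4,3/8,49/128]  R=[25/64,13/32,7/16,1/2,1]  — 99/256
G_10 [BRRBBRRRBB]  L=[0,1/4,3/8,49/128,99/256]  R=[25/64,13/32,7/16,1/2,1]  — 199/512
G_11 [BRRBBRRRBBR]  L=[0,1/4,3/8,49/128,99/256]  R=[199/512,25/64,13/32,7/16,1/2,1]  — 397/1024
G_12 [BRRBBRRRBBRB]  L=[0,1/4,3/8,49/128,99/256,397/1024]  R=[199/512,25/64,13/32,7/16,1/2,1]  — 795/2048
G_13 [BRRBBRRRBBRBR]  L=[0,1/4,3/8,49/128,99/256,397/1024]  R=[795/2048,199/512,25/64,13/32,7/16,1/2,1]  — 1589/4096
G_14 [BRRBBRRRBBRBRB]  L=[0,1/4,3/8,49/128,99/256,397/1024,1589/4096]  R=[795/2048,199/512,25/64,13/32,7/16,1/2,1]  — 3179/8192

3179/8192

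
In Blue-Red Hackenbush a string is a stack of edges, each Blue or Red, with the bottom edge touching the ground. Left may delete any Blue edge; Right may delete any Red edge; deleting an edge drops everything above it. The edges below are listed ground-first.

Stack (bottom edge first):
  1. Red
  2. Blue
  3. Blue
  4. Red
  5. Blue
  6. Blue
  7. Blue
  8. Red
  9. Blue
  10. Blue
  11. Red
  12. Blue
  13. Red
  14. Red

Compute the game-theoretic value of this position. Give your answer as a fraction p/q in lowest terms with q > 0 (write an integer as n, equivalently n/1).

Build g(s[:k]) for k = 1..14, string s = Red Blue Blue Red Blue Blue Blue Red Blue Blue Red Blue Red Red.
g(R) = { ∅ | 0 } so -1
g(RB) = { -1 | 0 } so -1/2
g(RBB) = { -1 -1/2 | 0 } so -1/4
g(RBBR) = { -1 -1/2 | -1/4 0 } so -3/8
g(RBBRB) = { -1 -1/2 -3/8 | -1/4 0 } so -5/16
g(RBBRBB) = { -1 -1/2 -3/8 -5/16 | -1/4 0 } so -9/32
g(RBBRBBB) = { -1 -1/2 -3/8 -5/16 -9/32 | -1/4 0 } so -17/64
g(RBBRBBBR) = { -1 -1/2 -3/8 -5/16 -9/32 | -17/64 -1/4 0 } so -35/128
g(RBBRBBBRB) = { -1 -1/2 -3/8 -5/16 -9/32 -35/128 | -17/64 -1/4 0 } so -69/256
g(RBBRBBBRBB) = { -1 -1/2 -3/8 -5/16 -9/32 -35/128 -69/256 | -17/64 -1/4 0 } so -137/512
g(RBBRBBBRBBR) = { -1 -1/2 -3/8 -5/16 -9/32 -35/128 -69/256 | -137/512 -17/64 -1/4 0 } so -275/1024
g(RBBRBBBRBBRB) = { -1 -1/2 -3/8 -5/16 -9/32 -35/128 -69/256 -275/1024 | -137/512 -17/64 -1/4 0 } so -549/2048
g(RBBRBBBRBBRBR) = { -1 -1/2 -3/8 -5/16 -9/32 -35/128 -69/256 -275/1024 | -549/2048 -137/512 -17/64 -1/4 0 } so -1099/4096
g(RBBRBBBRBBRBRR) = { -1 -1/2 -3/8 -5/16 -9/32 -35/128 -69/256 -275/1024 | -1099/4096 -549/2048 -137/512 -17/64 -1/4 0 } so -2199/8192

-2199/8192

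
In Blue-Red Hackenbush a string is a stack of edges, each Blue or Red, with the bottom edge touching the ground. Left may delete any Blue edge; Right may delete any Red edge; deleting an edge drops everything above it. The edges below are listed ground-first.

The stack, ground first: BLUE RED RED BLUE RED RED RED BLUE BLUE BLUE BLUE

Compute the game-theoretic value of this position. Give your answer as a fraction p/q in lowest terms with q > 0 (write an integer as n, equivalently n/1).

Prefix values for BLUE RED RED BLUE RED RED RED BLUE BLUE BLUE BLUE via {L|R} + simplicity:
edge 1 of 11 (BLUE): { 0 | · } gives 1
edge 2 of 11 (RED): { 0 | 1 } gives 1/2
edge 3 of 11 (RED): { 0 | 1/2, 1 } gives 1/4
edge 4 of 11 (BLUE): { 0, 1/4 | 1/2, 1 } gives 3/8
edge 5 of 11 (RED): { 0, 1/4 | 3/8, 1/2, 1 } gives 5/16
edge 6 of 11 (RED): { 0, 1/4 | 5/16, 3/8, 1/2, 1 } gives 9/32
edge 7 of 11 (RED): { 0, 1/4 | 9/32, 5/16, 3/8, 1/2, 1 } gives 17/64
edge 8 of 11 (BLUE): { 0, 1/4, 17/64 | 9/32, 5/16, 3/8, 1/2, 1 } gives 35/128
edge 9 of 11 (BLUE): { 0, 1/4, 17/64, 35/128 | 9/32, 5/16, 3/8, 1/2, 1 } gives 71/256
edge 10 of 11 (BLUE): { 0, 1/4, 17/64, 35/128, 71/256 | 9/32, 5/16, 3/8, 1/2, 1 } gives 143/512
edge 11 of 11 (BLUE): { 0, 1/4, 17/64, 35/128, 71/256, 143/512 | 9/32, 5/16, 3/8, 1/2, 1 } gives 287/1024

287/1024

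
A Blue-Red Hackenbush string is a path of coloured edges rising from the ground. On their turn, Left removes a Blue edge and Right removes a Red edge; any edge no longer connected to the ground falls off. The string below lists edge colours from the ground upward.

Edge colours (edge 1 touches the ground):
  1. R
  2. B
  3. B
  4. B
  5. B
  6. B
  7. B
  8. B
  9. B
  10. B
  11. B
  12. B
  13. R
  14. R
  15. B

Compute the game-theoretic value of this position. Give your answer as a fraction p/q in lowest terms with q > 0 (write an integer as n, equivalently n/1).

Recurse on prefixes of the 15-edge string R B B B B B B B B B B B R R B:
value(R) = { — | 0 } gives -1
value(RB) = { -1 | 0 } gives -1/2
value(RBB) = { -1, -1/2 | 0 } gives -1/4
value(RBBB) = { -1, -1/2, -1/4 | 0 } gives -1/8
value(RBBBB) = { -1, -1/2, -1/4, -1/8 | 0 } gives -1/16
value(RBBBBB) = { -1, -1/2, -1/4, -1/8, -1/16 | 0 } gives -1/32
value(RBBBBBB) = { -1, -1/2, -1/4, -1/8, -1/16, -1/32 | 0 } gives -1/64
value(RBBBBBBB) = { -1, -1/2, -1/4, -1/8, -1/16, -1/32, -1/64 | 0 } gives -1/128
value(RBBBBBBBB) = { -1, -1/2, -1/4, -1/8, -1/16, -1/32, -1/64, -1/128 | 0 } gives -1/256
value(RBBBBBBBBB) = { -1, -1/2, -1/4, -1/8, -1/16, -1/32, -1/64, -1/128, -1/256 | 0 } gives -1/512
value(RBBBBBBBBBB) = { -1, -1/2, -1/4, -1/8, -1/16, -1/32, -1/64, -1/128, -1/256, -1/512 | 0 } gives -1/1024
value(RBBBBBBBBBBB) = { -1, -1/2, -1/4, -1/8, -1/16, -1/32, -1/64, -1/128, -1/256, -1/512, -1/1024 | 0 } gives -1/2048
value(RBBBBBBBBBBBR) = { -1, -1/2, -1/4, -1/8, -1/16, -1/32, -1/64, -1/128, -1/256, -1/512, -1/1024 | -1/2048, 0 } gives -3/4096
value(RBBBBBBBBBBBRR) = { -1, -1/2, -1/4, -1/8, -1/16, -1/32, -1/64, -1/128, -1/256, -1/512, -1/1024 | -3/4096, -1/2048, 0 } gives -7/8192
value(RBBBBBBBBBBBRRB) = { -1, -1/2, -1/4, -1/8, -1/16, -1/32, -1/64, -1/128, -1/256, -1/512, -1/1024, -7/8192 | -3/4096, -1/2048, 0 } gives -13/16384

-13/16384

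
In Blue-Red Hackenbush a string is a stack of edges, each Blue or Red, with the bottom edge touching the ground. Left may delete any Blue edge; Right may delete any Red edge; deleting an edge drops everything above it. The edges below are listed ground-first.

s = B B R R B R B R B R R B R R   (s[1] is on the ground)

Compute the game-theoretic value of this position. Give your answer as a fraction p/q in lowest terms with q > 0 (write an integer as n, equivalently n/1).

Recurse on prefixes of the 14-edge string B B R R B R B R B R R B R R:
edge 1 of 14 (B): { 0 | (no moves) } => 1
edge 2 of 14 (B): { 0; 1 | (no moves) } => 2
edge 3 of 14 (R): { 0; 1 | 2 } => 3/2
edge 4 of 14 (R): { 0; 1 | 3/2; 2 } => 5/4
edge 5 of 14 (B): { 0; 1; 5/4 | 3/2; 2 } => 11/8
edge 6 of 14 (R): { 0; 1; 5/4 | 11/8; 3/2; 2 } => 21/16
edge 7 of 14 (B): { 0; 1; 5/4; 21/16 | 11/8; 3/2; 2 } => 43/32
edge 8 of 14 (R): { 0; 1; 5/4; 21/16 | 43/32; 11/8; 3/2; 2 } => 85/64
edge 9 of 14 (B): { 0; 1; 5/4; 21/16; 85/64 | 43/32; 11/8; 3/2; 2 } => 171/128
edge 10 of 14 (R): { 0; 1; 5/4; 21/16; 85/64 | 171/128; 43/32; 11/8; 3/2; 2 } => 341/256
edge 11 of 14 (R): { 0; 1; 5/4; 21/16; 85/64 | 341/256; 171/128; 43/32; 11/8; 3/2; 2 } => 681/512
edge 12 of 14 (B): { 0; 1; 5/4; 21/16; 85/64; 681/512 | 341/256; 171/128; 43/32; 11/8; 3/2; 2 } => 1363/1024
edge 13 of 14 (R): { 0; 1; 5/4; 21/16; 85/64; 681/512 | 1363/1024; 341/256; 171/128; 43/32; 11/8; 3/2; 2 } => 2725/2048
edge 14 of 14 (R): { 0; 1; 5/4; 21/16; 85/64; 681/512 | 2725/2048; 1363/1024; 341/256; 171/128; 43/32; 11/8; 3/2; 2 } => 5449/4096

5449/4096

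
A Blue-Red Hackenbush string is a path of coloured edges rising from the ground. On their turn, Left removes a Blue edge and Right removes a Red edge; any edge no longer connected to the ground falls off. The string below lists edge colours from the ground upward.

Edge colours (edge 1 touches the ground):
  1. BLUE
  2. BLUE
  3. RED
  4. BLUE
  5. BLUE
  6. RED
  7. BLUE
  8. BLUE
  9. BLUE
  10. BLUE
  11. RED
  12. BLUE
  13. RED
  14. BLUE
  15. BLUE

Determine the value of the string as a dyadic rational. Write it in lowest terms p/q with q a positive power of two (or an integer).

Prefix values for BLUE BLUE RED BLUE BLUE RED BLUE BLUE BLUE BLUE RED BLUE RED BLUE BLUE via {L|R} + simplicity:
edge 1 of 15 (BLUE): { 0 | none } gives 1
edge 2 of 15 (BLUE): { 0, 1 | none } gives 2
edge 3 of 15 (RED): { 0, 1 | 2 } gives 3/2
edge 4 of 15 (BLUE): { 0, 1, 3/2 | 2 } gives 7/4
edge 5 of 15 (BLUE): { 0, 1, 3/2, 7/4 | 2 } gives 15/8
edge 6 of 15 (RED): { 0, 1, 3/2, 7/4 | 15/8, 2 } gives 29/16
edge 7 of 15 (BLUE): { 0, 1, 3/2, 7/4, 29/16 | 15/8, 2 } gives 59/32
edge 8 of 15 (BLUE): { 0, 1, 3/2, 7/4, 29/16, 59/32 | 15/8, 2 } gives 119/64
edge 9 of 15 (BLUE): { 0, 1, 3/2, 7/4, 29/16, 59/32, 119/64 | 15/8, 2 } gives 239/128
edge 10 of 15 (BLUE): { 0, 1, 3/2, 7/4, 29/16, 59/32, 119/64, 239/128 | 15/8, 2 } gives 479/256
edge 11 of 15 (RED): { 0, 1, 3/2, 7/4, 29/16, 59/32, 119/64, 239/128 | 479/256, 15/8, 2 } gives 957/512
edge 12 of 15 (BLUE): { 0, 1, 3/2, 7/4, 29/16, 59/32, 119/64, 239/128, 957/512 | 479/256, 15/8, 2 } gives 1915/1024
edge 13 of 15 (RED): { 0, 1, 3/2, 7/4, 29/16, 59/32, 119/64, 239/128, 957/512 | 1915/1024, 479/256, 15/8, 2 } gives 3829/2048
edge 14 of 15 (BLUE): { 0, 1, 3/2, 7/4, 29/16, 59/32, 119/64, 239/128, 957/512, 3829/2048 | 1915/1024, 479/256, 15/8, 2 } gives 7659/4096
edge 15 of 15 (BLUE): { 0, 1, 3/2, 7/4, 29/16, 59/32, 119/64, 239/128, 957/512, 3829/2048, 7659/4096 | 1915/1024, 479/256, 15/8, 2 } gives 15319/8192

15319/8192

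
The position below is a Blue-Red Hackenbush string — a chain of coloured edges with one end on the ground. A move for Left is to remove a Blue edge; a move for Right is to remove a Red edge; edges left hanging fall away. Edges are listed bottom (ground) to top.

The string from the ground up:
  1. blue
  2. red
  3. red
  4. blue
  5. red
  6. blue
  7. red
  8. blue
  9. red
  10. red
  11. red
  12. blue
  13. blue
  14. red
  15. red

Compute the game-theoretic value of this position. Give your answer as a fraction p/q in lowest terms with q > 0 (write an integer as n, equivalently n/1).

value_1 [b]  L=[0]  R=[∅]  => 1
value_2 [br]  L=[0]  R=[1]  => 1/2
value_3 [brr]  L=[0]  R=[1/2, 1]  => 1/4
value_4 [brrb]  L=[0, 1/4]  R=[1/2, 1]  => 3/8
value_5 [brrbr]  L=[0, 1/4]  R=[3/8, 1/2, 1]  => 5/16
value_6 [brrbrb]  L=[0, 1/4, 5/16]  R=[3/8, 1/2, 1]  => 11/32
value_7 [brrbrbr]  L=[0, 1/4, 5/16]  R=[11/32, 3/8, 1/2, 1]  => 21/64
value_8 [brrbrbrb]  L=[0, 1/4, 5/16, 21/64]  R=[11/32, 3/8, 1/2, 1]  => 43/128
value_9 [brrbrbrbr]  L=[0, 1/4, 5/16, 21/64]  R=[43/128, 11/32, 3/8, 1/2, 1]  => 85/256
value_10 [brrbrbrbrr]  L=[0, 1/4, 5/16, 21/64]  R=[85/256, 43/128, 11/32, 3/8, 1/2, 1]  => 169/512
value_11 [brrbrbrbrrr]  L=[0, 1/4, 5/16, 21/64]  R=[169/512, 85/256, 43/128, 11/32, 3/8, 1/2, 1]  => 337/1024
value_12 [brrbrbrbrrrb]  L=[0, 1/4, 5/16, 21/64, 337/1024]  R=[169/512, 85/256, 43/128, 11/32, 3/8, 1/2, 1]  => 675/2048
value_13 [brrbrbrbrrrbb]  L=[0, 1/4, 5/16, 21/64, 337/1024, 675/2048]  R=[169/512, 85/256, 43/128, 11/32, 3/8, 1/2, 1]  => 1351/4096
value_14 [brrbrbrbrrrbbr]  L=[0, 1/4, 5/16, 21/64, 337/1024, 675/2048]  R=[1351/4096, 169/512, 85/256, 43/128, 11/32, 3/8, 1/2, 1]  => 2701/8192
value_15 [brrbrbrbrrrbbrr]  L=[0, 1/4, 5/16, 21/64, 337/1024, 675/2048]  R=[2701/8192, 1351/4096, 169/512, 85/256, 43/128, 11/32, 3/8, 1/2, 1]  => 5401/16384

5401/16384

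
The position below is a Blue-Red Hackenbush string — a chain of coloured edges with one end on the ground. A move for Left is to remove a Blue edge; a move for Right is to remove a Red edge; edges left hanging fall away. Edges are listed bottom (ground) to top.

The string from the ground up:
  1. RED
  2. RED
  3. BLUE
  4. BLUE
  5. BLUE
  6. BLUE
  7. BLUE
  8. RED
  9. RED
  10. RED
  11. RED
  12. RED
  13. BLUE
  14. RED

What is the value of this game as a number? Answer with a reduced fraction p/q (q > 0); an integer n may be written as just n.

Recurse on prefixes of the 14-edge string RED RED BLUE BLUE BLUE BLUE BLUE RED RED RED RED RED BLUE RED:
R: Left { (no moves) }, Right { 0 } → simplest -1
RR: Left { (no moves) }, Right { -1, 0 } → simplest -2
RRB: Left { -2 }, Right { -1, 0 } → simplest -3/2
RRBB: Left { -2, -3/2 }, Right { -1, 0 } → simplest -5/4
RRBBB: Left { -2, -3/2, -5/4 }, Right { -1, 0 } → simplest -9/8
RRBBBB: Left { -2, -3/2, -5/4, -9/8 }, Right { -1, 0 } → simplest -17/16
RRBBBBB: Left { -2, -3/2, -5/4, -9/8, -17/16 }, Right { -1, 0 } → simplest -33/32
RRBBBBBR: Left { -2, -3/2, -5/4, -9/8, -17/16 }, Right { -33/32, -1, 0 } → simplest -67/64
RRBBBBBRR: Left { -2, -3/2, -5/4, -9/8, -17/16 }, Right { -67/64, -33/32, -1, 0 } → simplest -135/128
RRBBBBBRRR: Left { -2, -3/2, -5/4, -9/8, -17/16 }, Right { -135/128, -67/64, -33/32, -1, 0 } → simplest -271/256
RRBBBBBRRRR: Left { -2, -3/2, -5/4, -9/8, -17/16 }, Right { -271/256, -135/128, -67/64, -33/32, -1, 0 } → simplest -543/512
RRBBBBBRRRRR: Left { -2, -3/2, -5/4, -9/8, -17/16 }, Right { -543/512, -271/256, -135/128, -67/64, -33/32, -1, 0 } → simplest -1087/1024
RRBBBBBRRRRRB: Left { -2, -3/2, -5/4, -9/8, -17/16, -1087/1024 }, Right { -543/512, -271/256, -135/128, -67/64, -33/32, -1, 0 } → simplest -2173/2048
RRBBBBBRRRRRBR: Left { -2, -3/2, -5/4, -9/8, -17/16, -1087/1024 }, Right { -2173/2048, -543/512, -271/256, -135/128, -67/64, -33/32, -1, 0 } → simplest -4347/4096

-4347/4096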